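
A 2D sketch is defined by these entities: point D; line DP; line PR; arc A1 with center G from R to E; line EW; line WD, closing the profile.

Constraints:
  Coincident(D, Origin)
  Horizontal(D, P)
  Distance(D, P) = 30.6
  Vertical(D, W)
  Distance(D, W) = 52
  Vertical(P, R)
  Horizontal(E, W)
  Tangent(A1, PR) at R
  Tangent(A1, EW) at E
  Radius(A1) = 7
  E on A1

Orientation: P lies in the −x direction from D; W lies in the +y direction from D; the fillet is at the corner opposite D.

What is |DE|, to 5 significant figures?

57.105

D is at the origin; D and P share the same y with |DP| = 30.6 and P on the −x side, so P = (-30.600, 0.0000). D and W share the same x with |DW| = 52.0 and W on the +y side, so W = (0.0000, 52.000). The virtual corner opposite D is at (-30.600, 52.000). Tangency of A1 to PR means the radius GR is perpendicular to PR and since A1 is tangent to EW there, GE ⟂ EW, with radius 7.0, so the center G sits 7.0 in from both sides at G = (-23.600, 45.000). That places the tangent points at R = (-30.600, 45.000) on PR and E = (-23.600, 52.000) on EW. Then |DE| = |E − D| = 57.105.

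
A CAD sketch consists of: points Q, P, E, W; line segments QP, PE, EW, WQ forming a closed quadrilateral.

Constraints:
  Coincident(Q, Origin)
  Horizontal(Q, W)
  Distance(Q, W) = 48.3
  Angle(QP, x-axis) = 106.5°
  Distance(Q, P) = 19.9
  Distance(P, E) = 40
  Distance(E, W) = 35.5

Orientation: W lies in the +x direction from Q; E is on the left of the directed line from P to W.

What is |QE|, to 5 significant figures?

45.258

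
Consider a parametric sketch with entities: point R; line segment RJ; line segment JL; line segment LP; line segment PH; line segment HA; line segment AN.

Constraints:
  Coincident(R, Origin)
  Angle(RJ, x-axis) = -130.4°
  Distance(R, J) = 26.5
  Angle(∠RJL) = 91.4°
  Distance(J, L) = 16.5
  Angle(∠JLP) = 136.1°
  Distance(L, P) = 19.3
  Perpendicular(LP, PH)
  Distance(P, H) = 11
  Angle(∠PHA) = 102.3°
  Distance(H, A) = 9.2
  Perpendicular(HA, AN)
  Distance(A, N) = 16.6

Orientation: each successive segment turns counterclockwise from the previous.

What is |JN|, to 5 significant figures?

23.758

∠PHA = 102.3° gives HA at 169.80° from the x-axis; with |HA| = 9.2, A = (4.9545, -17.850). HA is perpendicular to AN, so AN runs at -100.20°; with |AN| = 16.6, N = (2.0149, -34.187). Then |JN| = |N − J| = 23.758.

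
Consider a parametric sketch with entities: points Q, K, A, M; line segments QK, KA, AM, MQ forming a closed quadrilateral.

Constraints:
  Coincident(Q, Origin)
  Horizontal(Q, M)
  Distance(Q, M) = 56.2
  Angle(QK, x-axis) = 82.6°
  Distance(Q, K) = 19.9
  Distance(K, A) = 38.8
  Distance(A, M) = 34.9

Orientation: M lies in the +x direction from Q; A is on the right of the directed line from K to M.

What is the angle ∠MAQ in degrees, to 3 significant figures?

130°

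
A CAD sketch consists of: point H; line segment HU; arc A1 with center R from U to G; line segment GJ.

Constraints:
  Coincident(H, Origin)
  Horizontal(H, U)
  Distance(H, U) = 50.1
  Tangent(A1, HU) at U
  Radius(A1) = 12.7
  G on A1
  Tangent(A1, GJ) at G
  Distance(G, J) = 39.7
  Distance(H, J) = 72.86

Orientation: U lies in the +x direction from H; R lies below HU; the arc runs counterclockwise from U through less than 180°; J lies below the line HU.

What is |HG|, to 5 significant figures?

41.150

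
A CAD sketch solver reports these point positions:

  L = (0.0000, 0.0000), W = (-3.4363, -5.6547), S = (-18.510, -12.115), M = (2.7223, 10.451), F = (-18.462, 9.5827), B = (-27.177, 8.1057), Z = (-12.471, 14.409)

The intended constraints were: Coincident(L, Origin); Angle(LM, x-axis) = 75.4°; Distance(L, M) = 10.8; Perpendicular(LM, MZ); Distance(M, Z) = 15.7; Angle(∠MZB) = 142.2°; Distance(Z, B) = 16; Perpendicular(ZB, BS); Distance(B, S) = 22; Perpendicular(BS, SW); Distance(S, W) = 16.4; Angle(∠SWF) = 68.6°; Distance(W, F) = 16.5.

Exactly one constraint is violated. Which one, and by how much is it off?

Distance(W, F) = 16.5 — off by 4.90.

L = (0.00, 0.00) ✓; LM at 75.40° ✓; |LM| = 10.80 ✓; ∠(LM, MZ) = 90.00° ✓; |MZ| = 15.70 ✓; ∠MZB = 142.2° ✓; |ZB| = 16.00 ✓; ∠(ZB, BS) = 90.00° ✓; |BS| = 22.00 ✓; ∠(BS, SW) = 90.00° ✓; |SW| = 16.40 ✓; ∠SWF = 68.60° ✓; |WF| = 21.40 ✗.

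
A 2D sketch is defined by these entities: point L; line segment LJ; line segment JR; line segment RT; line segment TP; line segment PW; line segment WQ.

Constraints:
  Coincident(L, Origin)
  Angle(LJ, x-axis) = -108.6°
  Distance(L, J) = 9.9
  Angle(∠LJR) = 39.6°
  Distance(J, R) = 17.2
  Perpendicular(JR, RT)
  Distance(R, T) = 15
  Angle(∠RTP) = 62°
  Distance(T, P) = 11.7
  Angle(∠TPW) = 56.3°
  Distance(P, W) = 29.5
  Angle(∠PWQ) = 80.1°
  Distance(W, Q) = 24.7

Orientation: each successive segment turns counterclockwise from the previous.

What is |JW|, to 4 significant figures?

33.15

L is at the origin; LJ runs at -108.6° with length 9.9, so J = (-3.158, -9.383). ∠LJR = 39.6° gives JR at 31.80° from the x-axis; with |JR| = 17.2, R = (11.46, -0.3193). JR is perpendicular to RT, so RT runs at 121.8°; with |RT| = 15.0, T = (3.556, 12.43). ∠RTP = 62.0° gives TP at -120.2° from the x-axis; with |TP| = 11.7, P = (-2.329, 2.317). ∠TPW = 56.3° gives PW at 3.500° from the x-axis; with |PW| = 29.5, W = (27.12, 4.118). Then |JW| = |W − J| = 33.15.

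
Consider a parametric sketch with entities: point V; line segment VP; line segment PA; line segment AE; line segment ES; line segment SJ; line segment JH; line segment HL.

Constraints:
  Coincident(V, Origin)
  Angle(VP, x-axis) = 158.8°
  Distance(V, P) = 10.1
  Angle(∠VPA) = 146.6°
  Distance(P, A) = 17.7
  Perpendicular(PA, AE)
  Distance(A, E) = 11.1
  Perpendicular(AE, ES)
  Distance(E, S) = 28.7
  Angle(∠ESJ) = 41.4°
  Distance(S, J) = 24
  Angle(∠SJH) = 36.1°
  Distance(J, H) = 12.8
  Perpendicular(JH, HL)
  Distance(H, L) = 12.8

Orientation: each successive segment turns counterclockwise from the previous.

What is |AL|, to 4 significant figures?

26.43

V is at the origin; VP runs at 158.8° with length 10.1, so P = (-9.416, 3.652). ∠VPA = 146.6° gives PA at -167.8° from the x-axis; with |PA| = 17.7, A = (-26.72, -0.08804). The perpendicularity gives AE at right angles to PA, so AE runs at -77.80°; with |AE| = 11.1, E = (-24.37, -10.94). The perpendicularity gives ES at right angles to AE, so ES runs at 12.20°; with |ES| = 28.7, S = (3.681, -4.872). ∠ESJ = 41.4° gives SJ at 150.8° from the x-axis; with |SJ| = 24.0, J = (-17.27, 6.836). ∠SJH = 36.1° gives JH at -65.30° from the x-axis; with |JH| = 12.8, H = (-11.92, -4.793). JH ⟂ HL, so HL runs at 24.70°; with |HL| = 12.8, L = (-0.2917, 0.5561). Then |AL| = |L − A| = 26.43.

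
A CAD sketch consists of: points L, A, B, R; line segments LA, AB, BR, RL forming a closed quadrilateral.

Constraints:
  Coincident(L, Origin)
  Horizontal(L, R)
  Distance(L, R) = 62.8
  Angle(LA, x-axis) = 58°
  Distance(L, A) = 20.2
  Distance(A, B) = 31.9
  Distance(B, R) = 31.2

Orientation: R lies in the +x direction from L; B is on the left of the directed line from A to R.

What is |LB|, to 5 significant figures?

48.020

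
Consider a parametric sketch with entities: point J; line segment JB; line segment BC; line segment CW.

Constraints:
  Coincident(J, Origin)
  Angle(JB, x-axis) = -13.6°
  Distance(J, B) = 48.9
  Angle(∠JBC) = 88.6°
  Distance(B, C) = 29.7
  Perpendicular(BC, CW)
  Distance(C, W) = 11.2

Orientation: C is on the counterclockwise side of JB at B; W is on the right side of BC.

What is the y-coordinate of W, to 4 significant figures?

15.16

J is at the origin; JB runs at -13.6° with length 48.9, so B = 48.9·(cos -13.6°, sin -13.6°) = (47.53, -11.50). ∠JBC = 88.6°, so BC runs at -13.6° + (180° − 88.6°) = 77.80° from the x-axis; with |BC| = 29.7, C = B + 29.7·(cos 77.80°, sin 77.80°) = (53.81, 17.53). The perpendicularity gives CW at right angles to BC; with |CW| = 11.2 on the right of BC, W = C + 11.2·(0.9774, -0.2113) = (64.75, 15.16). So W.y = 15.16.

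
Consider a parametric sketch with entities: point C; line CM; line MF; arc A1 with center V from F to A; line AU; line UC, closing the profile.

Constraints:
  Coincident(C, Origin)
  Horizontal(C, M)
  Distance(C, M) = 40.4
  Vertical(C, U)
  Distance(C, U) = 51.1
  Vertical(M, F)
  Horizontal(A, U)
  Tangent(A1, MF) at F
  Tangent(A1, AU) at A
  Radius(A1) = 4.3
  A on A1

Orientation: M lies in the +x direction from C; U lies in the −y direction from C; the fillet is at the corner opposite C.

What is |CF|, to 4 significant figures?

61.83

C is at the origin; C and M share the same y with |CM| = 40.4 and M on the +x side, so M = (40.40, 0.000). CU is vertical with |CU| = 51.1 and U on the −y side, so U = (0.000, -51.10). The virtual corner opposite C is at (40.40, -51.10). The tangent condition forces VF to be normal to MF and the tangent condition forces VA to be normal to AU, with radius 4.3, so the center V sits 4.3 in from both sides at V = (36.10, -46.80). That places the tangent points at F = (40.40, -46.80) on MF and A = (36.10, -51.10) on AU. Then |CF| = |F − C| = 61.83.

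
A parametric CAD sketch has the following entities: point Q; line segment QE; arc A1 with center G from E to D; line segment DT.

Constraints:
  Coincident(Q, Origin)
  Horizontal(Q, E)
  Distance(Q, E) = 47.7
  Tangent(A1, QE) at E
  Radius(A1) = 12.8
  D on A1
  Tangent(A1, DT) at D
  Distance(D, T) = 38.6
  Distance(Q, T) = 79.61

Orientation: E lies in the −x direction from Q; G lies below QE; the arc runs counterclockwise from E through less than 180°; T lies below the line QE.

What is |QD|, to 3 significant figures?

61.8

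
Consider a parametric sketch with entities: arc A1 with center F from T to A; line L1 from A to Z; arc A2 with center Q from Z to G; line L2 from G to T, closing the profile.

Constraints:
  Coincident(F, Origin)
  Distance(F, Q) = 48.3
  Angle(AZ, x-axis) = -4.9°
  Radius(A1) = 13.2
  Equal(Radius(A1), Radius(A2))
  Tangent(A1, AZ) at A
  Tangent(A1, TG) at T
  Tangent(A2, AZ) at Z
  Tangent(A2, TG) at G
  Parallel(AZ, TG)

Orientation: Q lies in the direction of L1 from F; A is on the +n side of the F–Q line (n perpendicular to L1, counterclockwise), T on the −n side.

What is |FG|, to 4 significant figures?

50.07

The slot axis is L1's direction at -4.9°, so u = (cos -4.9°, sin -4.9°) = (0.9963, -0.08542) and n = (−sin -4.9°, cos -4.9°) = (0.08542, 0.9963). F is at the origin and Q lies 48.3 along u from F, so Q = 48.3·u = (48.12, -4.126). Tangency of A1 to both parallel lines with radius 13.2 puts A and T at F ± 13.2·n: A = (1.128, 13.15), T = (-1.128, -13.15). Equal radii place Z and G the same way about Q: Z = Q + 13.2·n = (49.25, 9.026), G = Q − 13.2·n = (47.00, -17.28). Then |FG| = |G − F| = 50.07.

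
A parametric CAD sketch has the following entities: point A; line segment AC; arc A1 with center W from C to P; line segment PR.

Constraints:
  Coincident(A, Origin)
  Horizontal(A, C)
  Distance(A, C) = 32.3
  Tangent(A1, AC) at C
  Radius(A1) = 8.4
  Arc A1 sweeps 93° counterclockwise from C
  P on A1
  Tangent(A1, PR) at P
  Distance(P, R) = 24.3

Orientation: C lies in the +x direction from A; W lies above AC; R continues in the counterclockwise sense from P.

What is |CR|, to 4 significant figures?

33.86

A is at the origin; AC is horizontal with |AC| = 32.3 and C on the +x side, so C = (32.30, 0.000). Tangency of A1 to AC means the radius WC is perpendicular to AC, so W = C + (0, 8.4) = (32.30, 8.400). On A1, C sits at bearing -90° from W; a 93° counterclockwise sweep puts P at bearing 3°, so P = W + 8.4·(cos 3°, sin 3°) = (40.69, 8.840). Since A1 is tangent to PR there, WP ⟂ PR, so PR runs along (−sin 3°, cos 3°); with |PR| = 24.3, R = (39.42, 33.11). Then |CR| = |R − C| = 33.86.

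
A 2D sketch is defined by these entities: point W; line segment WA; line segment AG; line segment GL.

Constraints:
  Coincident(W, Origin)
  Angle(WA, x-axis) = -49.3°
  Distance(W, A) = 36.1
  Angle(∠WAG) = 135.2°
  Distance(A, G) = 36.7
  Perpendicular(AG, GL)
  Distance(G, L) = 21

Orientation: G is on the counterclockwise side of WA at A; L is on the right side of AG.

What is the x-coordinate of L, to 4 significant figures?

58.48

W is at the origin; WA runs at -49.3° with length 36.1, so A = 36.1·(cos -49.3°, sin -49.3°) = (23.54, -27.37). ∠WAG = 135.2°, so AG runs at -49.3° + (180° − 135.2°) = -4.500° from the x-axis; with |AG| = 36.7, G = A + 36.7·(cos -4.500°, sin -4.500°) = (60.13, -30.25). AG ⟂ GL; with |GL| = 21.0 on the right of AG, L = G + 21.0·(-0.07846, -0.9969) = (58.48, -51.18). So L.x = 58.48.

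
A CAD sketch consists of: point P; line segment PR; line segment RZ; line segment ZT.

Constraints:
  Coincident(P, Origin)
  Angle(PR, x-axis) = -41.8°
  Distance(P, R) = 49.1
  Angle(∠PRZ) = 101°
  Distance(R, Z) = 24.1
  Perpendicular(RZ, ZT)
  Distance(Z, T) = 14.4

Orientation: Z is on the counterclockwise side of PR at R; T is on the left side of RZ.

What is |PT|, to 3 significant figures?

47.6

P is at the origin; PR runs at -41.8° with length 49.1, so R = 49.1·(cos -41.8°, sin -41.8°) = (36.6, -32.7). ∠PRZ = 101.0°, so RZ runs at -41.8° + (180° − 101.0°) = 37.2° from the x-axis; with |RZ| = 24.1, Z = R + 24.1·(cos 37.2°, sin 37.2°) = (55.8, -18.2). The perpendicularity gives ZT at right angles to RZ; with |ZT| = 14.4 on the left of RZ, T = Z + 14.4·(-0.605, 0.797) = (47.1, -6.69). Then |PT| = |T − P| = 47.6.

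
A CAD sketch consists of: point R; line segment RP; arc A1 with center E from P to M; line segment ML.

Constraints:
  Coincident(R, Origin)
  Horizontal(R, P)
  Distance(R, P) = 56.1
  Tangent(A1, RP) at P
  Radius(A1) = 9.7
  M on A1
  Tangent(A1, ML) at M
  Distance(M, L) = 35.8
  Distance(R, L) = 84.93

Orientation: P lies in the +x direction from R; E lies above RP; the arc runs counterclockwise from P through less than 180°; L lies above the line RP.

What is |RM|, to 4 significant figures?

65.98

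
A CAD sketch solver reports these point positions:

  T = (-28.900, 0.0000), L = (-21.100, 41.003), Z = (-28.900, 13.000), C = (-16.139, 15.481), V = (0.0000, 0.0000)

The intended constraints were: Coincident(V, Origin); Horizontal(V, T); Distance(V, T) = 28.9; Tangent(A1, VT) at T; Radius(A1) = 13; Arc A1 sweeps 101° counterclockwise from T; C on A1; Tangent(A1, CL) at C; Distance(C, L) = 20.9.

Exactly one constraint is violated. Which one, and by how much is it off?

Distance(C, L) = 20.9 — off by 5.10.

V = (0.00, 0.00) ✓; V.y = 0.00, T.y = 0.00 ✓; |VT| = 28.90 ✓; ∠(ZT, TV) = 90.00° ✓; |ZT| = 13.00 ✓; bearing(Z→C) − bearing(Z→T) = 101.0° ✓; |ZC| = 13.00 ✓; ∠(ZC, CL) = 90.00° ✓; |CL| = 26.00 ✗.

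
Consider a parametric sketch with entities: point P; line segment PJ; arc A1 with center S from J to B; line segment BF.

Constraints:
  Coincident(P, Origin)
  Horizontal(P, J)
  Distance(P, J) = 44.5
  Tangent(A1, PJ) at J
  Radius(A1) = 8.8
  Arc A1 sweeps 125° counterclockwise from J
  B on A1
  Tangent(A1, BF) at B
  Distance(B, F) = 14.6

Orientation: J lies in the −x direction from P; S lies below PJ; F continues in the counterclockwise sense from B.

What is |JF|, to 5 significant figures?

25.833

P is at the origin; PJ is horizontal with |PJ| = 44.5 and J on the −x side, so J = (-44.500, 0.0000). Since A1 is tangent to PJ there, SJ ⟂ PJ, so S = J + (0, -8.8) = (-44.500, -8.8000). On A1, J sits at bearing 90° from S; a 125° counterclockwise sweep puts B at bearing 215°, so B = S + 8.8·(cos 215°, sin 215°) = (-51.709, -13.847). The tangent condition forces SB to be normal to BF, so BF runs along (−sin 215°, cos 215°); with |BF| = 14.6, F = (-43.334, -25.807). Then |JF| = |F − J| = 25.833.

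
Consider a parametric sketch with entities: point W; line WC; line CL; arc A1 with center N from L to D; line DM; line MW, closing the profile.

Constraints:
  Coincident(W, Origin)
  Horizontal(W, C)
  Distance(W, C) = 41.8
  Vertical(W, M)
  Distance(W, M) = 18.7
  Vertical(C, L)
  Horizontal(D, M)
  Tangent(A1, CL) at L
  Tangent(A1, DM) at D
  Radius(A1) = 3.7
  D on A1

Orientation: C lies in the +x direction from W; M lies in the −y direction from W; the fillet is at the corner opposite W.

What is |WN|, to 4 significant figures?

40.95

W is at the origin; WC is horizontal with |WC| = 41.8 and C on the +x side, so C = (41.80, 0.000). W and M share the same x with |WM| = 18.7 and M on the −y side, so M = (0.000, -18.70). The virtual corner opposite W is at (41.80, -18.70). Since A1 is tangent to CL there, NL ⟂ CL and tangency of A1 to DM means the radius ND is perpendicular to DM, with radius 3.7, so the center N sits 3.7 in from both sides at N = (38.10, -15.00). Then |WN| = |N − W| = 40.95.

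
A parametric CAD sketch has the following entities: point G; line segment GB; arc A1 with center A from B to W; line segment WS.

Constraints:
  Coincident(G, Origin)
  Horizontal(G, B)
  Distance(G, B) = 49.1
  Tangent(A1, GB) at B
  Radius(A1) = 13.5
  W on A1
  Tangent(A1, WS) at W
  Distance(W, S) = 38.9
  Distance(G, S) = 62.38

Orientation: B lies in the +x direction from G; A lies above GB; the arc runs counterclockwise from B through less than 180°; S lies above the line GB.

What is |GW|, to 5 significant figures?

63.448

G is at the origin; GB is horizontal with |GB| = 49.1 and B on the +x side, so B = (49.100, 0.0000). Since A1 is tangent to GB there, AB ⟂ GB, so A = B + (0, 13.5) = (49.100, 13.500). Since AW ⟂ WS (tangency), |AS| = √(13.5² + 38.9²) = 41.176 regardless of where W sits on A1. So S lies on both circle(G, 62.38) and circle(A, 41.176); the above-GB intersection is S = (34.472, 51.990). W is the foot of the tangent from S: W = (59.449, 22.168).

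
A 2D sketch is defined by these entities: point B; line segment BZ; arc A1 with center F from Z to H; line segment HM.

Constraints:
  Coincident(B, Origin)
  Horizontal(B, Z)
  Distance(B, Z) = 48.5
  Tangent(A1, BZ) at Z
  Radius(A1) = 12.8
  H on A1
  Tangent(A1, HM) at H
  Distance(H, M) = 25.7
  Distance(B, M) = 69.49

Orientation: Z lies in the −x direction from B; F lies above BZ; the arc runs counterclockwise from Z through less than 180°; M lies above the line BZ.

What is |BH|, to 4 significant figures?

44.63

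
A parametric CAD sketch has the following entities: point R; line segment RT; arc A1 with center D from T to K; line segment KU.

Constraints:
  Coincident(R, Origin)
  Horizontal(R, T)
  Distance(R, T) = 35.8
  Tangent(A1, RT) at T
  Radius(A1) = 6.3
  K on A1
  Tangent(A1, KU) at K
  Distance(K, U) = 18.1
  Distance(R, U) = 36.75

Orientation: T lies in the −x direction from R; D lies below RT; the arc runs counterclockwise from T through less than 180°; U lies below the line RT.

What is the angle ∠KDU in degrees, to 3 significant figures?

70.8°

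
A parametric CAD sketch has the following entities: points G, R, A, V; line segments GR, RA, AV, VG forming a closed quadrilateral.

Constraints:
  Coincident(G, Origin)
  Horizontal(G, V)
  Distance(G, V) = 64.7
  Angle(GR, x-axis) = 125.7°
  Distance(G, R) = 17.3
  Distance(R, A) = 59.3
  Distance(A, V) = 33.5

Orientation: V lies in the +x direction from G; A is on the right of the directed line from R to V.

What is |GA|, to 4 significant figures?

43.28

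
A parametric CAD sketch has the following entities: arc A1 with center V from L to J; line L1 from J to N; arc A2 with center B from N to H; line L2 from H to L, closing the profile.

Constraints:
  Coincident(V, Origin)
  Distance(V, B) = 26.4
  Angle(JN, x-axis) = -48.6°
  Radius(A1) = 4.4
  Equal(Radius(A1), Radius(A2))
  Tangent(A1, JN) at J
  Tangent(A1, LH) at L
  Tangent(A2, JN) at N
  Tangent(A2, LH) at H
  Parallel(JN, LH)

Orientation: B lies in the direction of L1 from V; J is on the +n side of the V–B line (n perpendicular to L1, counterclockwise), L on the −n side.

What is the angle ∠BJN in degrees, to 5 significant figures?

9.4623°

The slot axis is L1's direction at -48.6°, so u = (cos -48.6°, sin -48.6°) = (0.66131, -0.75011) and n = (−sin -48.6°, cos -48.6°) = (0.75011, 0.66131). V is at the origin and B lies 26.4 along u from V, so B = 26.4·u = (17.459, -19.803). Tangency of A1 to both parallel lines with radius 4.4 puts J and L at V ± 4.4·n: J = (3.3005, 2.9098), L = (-3.3005, -2.9098). Equal radii place N and H the same way about B: N = B + 4.4·n = (20.759, -16.893), H = B − 4.4·n = (14.158, -22.713). Then cos ∠BJN = JB·JN / (|JB||JN|), giving 9.4623°.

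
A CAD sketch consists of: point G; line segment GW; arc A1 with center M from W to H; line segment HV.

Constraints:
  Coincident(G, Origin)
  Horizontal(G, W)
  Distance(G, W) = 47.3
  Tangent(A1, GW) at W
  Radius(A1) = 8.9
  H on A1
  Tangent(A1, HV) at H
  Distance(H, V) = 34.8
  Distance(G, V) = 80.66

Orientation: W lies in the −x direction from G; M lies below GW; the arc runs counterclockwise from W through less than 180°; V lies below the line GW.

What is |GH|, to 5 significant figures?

55.009

Checks: G.y = 0.00, W.y = 0.00 ✓; |MH| = 8.900 ✓; ∠(MH, HV) = 90.00° ✓; |HV| = 34.80 ✓; |GV| = 80.66 ✓.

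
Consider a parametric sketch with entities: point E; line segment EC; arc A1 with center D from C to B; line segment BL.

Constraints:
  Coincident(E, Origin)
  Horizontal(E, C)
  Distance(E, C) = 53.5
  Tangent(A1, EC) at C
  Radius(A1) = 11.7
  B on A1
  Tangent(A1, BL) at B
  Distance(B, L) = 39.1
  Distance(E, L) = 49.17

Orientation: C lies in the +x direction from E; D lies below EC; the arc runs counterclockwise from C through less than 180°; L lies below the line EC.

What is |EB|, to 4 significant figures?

43.47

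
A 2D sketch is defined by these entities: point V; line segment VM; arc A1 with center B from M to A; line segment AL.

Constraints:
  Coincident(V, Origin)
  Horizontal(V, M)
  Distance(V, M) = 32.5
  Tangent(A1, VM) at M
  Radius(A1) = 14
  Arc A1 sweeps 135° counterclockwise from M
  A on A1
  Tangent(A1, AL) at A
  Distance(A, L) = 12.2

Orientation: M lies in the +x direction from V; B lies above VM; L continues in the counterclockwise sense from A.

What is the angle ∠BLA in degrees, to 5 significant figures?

48.930°

On A1, M sits at bearing -90° from B; a 135° counterclockwise sweep puts A at bearing 45°, so A = B + 14.0·(cos 45°, sin 45°) = (42.399, 23.899). Tangency of A1 to AL means the radius BA is perpendicular to AL, so AL runs along (−sin 45°, cos 45°); with |AL| = 12.2, L = (33.773, 32.526). Then cos ∠BLA = LB·LA / (|LB||LA|), giving 48.930°.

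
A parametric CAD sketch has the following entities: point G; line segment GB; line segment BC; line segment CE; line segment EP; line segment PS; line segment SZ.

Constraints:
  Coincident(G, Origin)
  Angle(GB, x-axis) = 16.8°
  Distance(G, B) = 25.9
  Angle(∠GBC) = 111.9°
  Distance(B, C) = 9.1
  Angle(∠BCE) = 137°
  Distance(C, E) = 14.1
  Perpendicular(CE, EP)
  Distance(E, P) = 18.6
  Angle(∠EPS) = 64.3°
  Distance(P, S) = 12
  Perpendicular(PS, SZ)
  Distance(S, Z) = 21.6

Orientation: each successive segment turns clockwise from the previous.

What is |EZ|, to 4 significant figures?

6.237

G is at the origin; GB runs at 16.8° with length 25.9, so B = (24.79, 7.486). ∠GBC = 111.9° gives BC at -51.30° from the x-axis; with |BC| = 9.1, C = (30.48, 0.3840). ∠BCE = 137.0° gives CE at -94.30° from the x-axis; with |CE| = 14.1, E = (29.43, -13.68). CE is perpendicular to EP, so EP runs at 175.7°; with |EP| = 18.6, P = (10.88, -12.28). ∠EPS = 64.3° gives PS at 60.00° from the x-axis; with |PS| = 12.0, S = (16.88, -1.889). PS is perpendicular to SZ, so SZ runs at -30.00°; with |SZ| = 21.6, Z = (35.59, -12.69). Then |EZ| = |Z − E| = 6.237.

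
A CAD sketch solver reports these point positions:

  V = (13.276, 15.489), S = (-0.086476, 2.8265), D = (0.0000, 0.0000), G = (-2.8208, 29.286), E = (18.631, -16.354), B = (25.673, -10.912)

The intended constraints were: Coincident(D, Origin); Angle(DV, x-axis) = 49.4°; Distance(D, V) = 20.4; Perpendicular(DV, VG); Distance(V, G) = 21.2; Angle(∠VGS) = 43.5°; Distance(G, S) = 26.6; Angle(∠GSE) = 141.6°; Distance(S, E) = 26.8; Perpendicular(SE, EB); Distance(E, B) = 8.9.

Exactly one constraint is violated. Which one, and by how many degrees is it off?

Perpendicular(SE, EB) — off by 6.60°.

D = (0.00, 0.00) ✓; DV at 49.40° ✓; |DV| = 20.40 ✓; ∠(DV, VG) = 90.00° ✓; |VG| = 21.20 ✓; ∠VGS = 43.50° ✓; |GS| = 26.60 ✓; ∠GSE = 141.6° ✓; |SE| = 26.80 ✓; ∠(SE, EB) = 83.40° ✗; |EB| = 8.900 ✓.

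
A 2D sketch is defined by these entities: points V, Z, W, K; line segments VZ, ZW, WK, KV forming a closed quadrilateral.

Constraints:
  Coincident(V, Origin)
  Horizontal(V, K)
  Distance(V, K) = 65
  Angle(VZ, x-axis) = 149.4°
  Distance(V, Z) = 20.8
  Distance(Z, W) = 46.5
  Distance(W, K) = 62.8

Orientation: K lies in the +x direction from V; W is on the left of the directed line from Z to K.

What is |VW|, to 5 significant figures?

44.436

Checks: |ZW| = 46.50 ✓; |WK| = 62.80 ✓.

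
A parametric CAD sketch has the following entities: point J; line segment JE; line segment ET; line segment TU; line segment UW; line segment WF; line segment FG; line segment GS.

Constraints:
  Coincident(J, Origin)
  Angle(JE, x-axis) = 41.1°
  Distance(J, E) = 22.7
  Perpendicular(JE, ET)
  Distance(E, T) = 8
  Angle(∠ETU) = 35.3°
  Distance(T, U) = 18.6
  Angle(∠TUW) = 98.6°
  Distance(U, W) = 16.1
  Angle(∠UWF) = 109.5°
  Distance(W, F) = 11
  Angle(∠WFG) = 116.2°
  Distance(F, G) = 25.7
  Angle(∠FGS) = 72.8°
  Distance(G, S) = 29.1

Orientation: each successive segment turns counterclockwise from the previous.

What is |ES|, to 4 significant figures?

17.58

J is at the origin; JE runs at 41.1° with length 22.7, so E = (17.11, 14.92). The perpendicularity gives ET at right angles to JE, so ET runs at 131.1°; with |ET| = 8.0, T = (11.85, 20.95). ∠ETU = 35.3° gives TU at -84.20° from the x-axis; with |TU| = 18.6, U = (13.73, 2.446). ∠TUW = 98.6° gives UW at -2.800° from the x-axis; with |UW| = 16.1, W = (29.81, 1.660). ∠UWF = 109.5° gives WF at 67.70° from the x-axis; with |WF| = 11.0, F = (33.98, 11.84). ∠WFG = 116.2° gives FG at 131.5° from the x-axis; with |FG| = 25.7, G = (16.95, 31.09). ∠FGS = 72.8° gives GS at -121.3° from the x-axis; with |GS| = 29.1, S = (1.834, 6.220). Then |ES| = |S − E| = 17.58.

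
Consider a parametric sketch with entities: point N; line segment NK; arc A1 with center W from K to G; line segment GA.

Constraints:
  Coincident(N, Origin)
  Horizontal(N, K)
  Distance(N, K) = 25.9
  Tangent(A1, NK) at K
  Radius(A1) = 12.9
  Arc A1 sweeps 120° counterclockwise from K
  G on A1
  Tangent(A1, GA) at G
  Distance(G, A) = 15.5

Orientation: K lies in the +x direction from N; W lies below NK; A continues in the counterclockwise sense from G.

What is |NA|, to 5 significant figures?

39.741

N is at the origin; NK is horizontal with |NK| = 25.9 and K on the +x side, so K = (25.900, 0.0000). The tangent condition forces WK to be normal to NK, so W = K + (0, -12.9) = (25.900, -12.900). On A1, K sits at bearing 90° from W; a 120° counterclockwise sweep puts G at bearing 210°, so G = W + 12.9·(cos 210°, sin 210°) = (14.728, -19.350). Tangency of A1 to GA means the radius WG is perpendicular to GA, so GA runs along (−sin 210°, cos 210°); with |GA| = 15.5, A = (22.478, -32.773). Then |NA| = |A − N| = 39.741.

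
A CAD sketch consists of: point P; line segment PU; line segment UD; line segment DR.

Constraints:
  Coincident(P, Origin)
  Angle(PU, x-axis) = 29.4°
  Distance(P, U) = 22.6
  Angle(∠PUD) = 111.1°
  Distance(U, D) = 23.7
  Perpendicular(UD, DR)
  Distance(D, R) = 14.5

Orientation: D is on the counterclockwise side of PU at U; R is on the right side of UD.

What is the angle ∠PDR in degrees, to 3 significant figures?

124°

∠PUD = 111.1°, so UD runs at 29.4° + (180° − 111.1°) = 98.3° from the x-axis; with |UD| = 23.7, D = U + 23.7·(cos 98.3°, sin 98.3°) = (16.3, 34.5). The perpendicularity gives DR at right angles to UD; with |DR| = 14.5 on the right of UD, R = D + 14.5·(0.990, 0.144) = (30.6, 36.6). Then cos ∠PDR = DP·DR / (|DP||DR|), giving 124°.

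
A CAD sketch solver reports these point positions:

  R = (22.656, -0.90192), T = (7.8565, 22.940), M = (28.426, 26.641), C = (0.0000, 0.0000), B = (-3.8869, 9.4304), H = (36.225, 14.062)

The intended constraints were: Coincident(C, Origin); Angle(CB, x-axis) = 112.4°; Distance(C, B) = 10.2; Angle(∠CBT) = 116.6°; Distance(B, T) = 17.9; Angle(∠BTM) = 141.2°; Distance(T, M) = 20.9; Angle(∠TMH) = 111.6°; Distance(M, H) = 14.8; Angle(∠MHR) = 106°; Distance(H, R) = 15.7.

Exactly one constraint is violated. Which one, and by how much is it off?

Distance(H, R) = 15.7 — off by 4.50.

C = (0.00, 0.00) ✓; CB at 112.4° ✓; |CB| = 10.20 ✓; ∠CBT = 116.6° ✓; |BT| = 17.90 ✓; ∠BTM = 141.2° ✓; |TM| = 20.90 ✓; ∠TMH = 111.6° ✓; |MH| = 14.80 ✓; ∠MHR = 106.0° ✓; |HR| = 20.20 ✗.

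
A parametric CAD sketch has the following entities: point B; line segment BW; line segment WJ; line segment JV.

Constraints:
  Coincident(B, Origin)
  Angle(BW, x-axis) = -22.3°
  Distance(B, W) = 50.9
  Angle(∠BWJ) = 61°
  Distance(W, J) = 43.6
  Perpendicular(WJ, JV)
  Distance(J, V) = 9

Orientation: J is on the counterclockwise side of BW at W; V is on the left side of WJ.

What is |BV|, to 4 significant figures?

40.24

B is at the origin; BW runs at -22.3° with length 50.9, so W = 50.9·(cos -22.3°, sin -22.3°) = (47.09, -19.31). ∠BWJ = 61.0°, so WJ runs at -22.3° + (180° − 61.0°) = 96.70° from the x-axis; with |WJ| = 43.6, J = W + 43.6·(cos 96.70°, sin 96.70°) = (42.01, 23.99). The perpendicularity gives JV at right angles to WJ; with |JV| = 9.0 on the left of WJ, V = J + 9.0·(-0.9932, -0.1167) = (33.07, 22.94). Then |BV| = |V − B| = 40.24.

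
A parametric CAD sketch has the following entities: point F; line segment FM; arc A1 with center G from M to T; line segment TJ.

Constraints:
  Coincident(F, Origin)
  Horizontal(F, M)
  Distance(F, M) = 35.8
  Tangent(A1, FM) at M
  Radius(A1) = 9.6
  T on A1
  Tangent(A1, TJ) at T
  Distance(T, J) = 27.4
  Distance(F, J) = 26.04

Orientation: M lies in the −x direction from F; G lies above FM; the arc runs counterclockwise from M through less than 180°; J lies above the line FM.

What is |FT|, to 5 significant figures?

28.777

Checks: ∠(GM, MF) = 90.00° ✓; |GT| = 9.600 ✓; ∠(GT, TJ) = 90.00° ✓; |TJ| = 27.40 ✓; |FJ| = 26.04 ✓.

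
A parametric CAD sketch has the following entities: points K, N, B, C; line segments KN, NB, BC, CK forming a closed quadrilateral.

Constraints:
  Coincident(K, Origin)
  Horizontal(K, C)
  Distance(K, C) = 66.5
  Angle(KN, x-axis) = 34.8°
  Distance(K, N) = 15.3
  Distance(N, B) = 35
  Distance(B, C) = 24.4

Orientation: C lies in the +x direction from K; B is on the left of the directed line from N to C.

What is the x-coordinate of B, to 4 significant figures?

47.05

Checks: |NB| = 35.00 ✓; |BC| = 24.40 ✓.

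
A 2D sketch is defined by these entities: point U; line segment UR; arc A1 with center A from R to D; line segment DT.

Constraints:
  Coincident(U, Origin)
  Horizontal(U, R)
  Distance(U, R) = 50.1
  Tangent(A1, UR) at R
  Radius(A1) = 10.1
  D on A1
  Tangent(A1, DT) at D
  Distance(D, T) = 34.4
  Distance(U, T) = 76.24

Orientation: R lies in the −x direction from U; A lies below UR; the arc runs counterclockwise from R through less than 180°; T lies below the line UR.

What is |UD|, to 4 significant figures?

60.91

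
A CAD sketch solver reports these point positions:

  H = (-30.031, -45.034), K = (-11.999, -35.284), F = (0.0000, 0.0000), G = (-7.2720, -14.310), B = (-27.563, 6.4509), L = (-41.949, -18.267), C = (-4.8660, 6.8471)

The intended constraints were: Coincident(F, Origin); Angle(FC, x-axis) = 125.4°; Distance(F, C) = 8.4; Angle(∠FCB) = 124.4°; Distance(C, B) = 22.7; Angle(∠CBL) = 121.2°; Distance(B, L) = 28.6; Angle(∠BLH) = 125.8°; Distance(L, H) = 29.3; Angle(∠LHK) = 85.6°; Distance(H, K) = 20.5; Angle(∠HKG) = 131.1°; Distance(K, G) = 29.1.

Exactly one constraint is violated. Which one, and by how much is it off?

Distance(K, G) = 29.1 — off by 7.60.

F = (0.00, 0.00) ✓; FC at 125.4° ✓; |FC| = 8.400 ✓; ∠FCB = 124.4° ✓; |CB| = 22.70 ✓; ∠CBL = 121.2° ✓; |BL| = 28.60 ✓; ∠BLH = 125.8° ✓; |LH| = 29.30 ✓; ∠LHK = 85.60° ✓; |HK| = 20.50 ✓; ∠HKG = 131.1° ✓; |KG| = 21.50 ✗.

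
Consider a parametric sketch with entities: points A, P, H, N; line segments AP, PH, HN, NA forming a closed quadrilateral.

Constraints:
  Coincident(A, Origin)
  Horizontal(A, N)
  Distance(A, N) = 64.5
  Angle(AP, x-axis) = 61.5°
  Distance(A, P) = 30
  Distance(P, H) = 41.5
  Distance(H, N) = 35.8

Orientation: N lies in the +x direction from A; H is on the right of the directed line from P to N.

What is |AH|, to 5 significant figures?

32.869

A is at the origin; A and N share the same y with |AN| = 64.5 and N in +x, so N = (64.5, 0). AP runs at 61.5° with |AP| = 30.0, so P = (14.315, 26.365). H is determined by |PH| = 41.5 and |HN| = 35.8 together: it lies at the intersection of circle(P, 41.5) and circle(N, 35.8). With |PN| = 56.689, the foot of the radical line on PN is 32.231 from P and the perpendicular offset is √(41.5² − 32.231²) = 26.143. Taking the right-of-PN solution: H = (30.690, -11.768).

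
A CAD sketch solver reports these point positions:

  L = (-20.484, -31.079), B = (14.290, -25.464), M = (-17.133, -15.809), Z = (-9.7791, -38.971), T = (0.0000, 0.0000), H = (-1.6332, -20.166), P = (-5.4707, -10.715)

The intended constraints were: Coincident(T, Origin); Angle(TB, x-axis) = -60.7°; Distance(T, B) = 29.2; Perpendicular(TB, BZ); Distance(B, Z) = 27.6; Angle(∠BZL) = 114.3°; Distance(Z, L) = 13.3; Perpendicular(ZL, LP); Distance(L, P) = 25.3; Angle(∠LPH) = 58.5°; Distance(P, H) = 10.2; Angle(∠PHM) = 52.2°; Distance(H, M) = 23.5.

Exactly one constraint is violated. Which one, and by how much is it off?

Distance(H, M) = 23.5 — off by 7.40.

T = (0.00, 0.00) ✓; TB at -60.70° ✓; |TB| = 29.20 ✓; ∠(TB, BZ) = 90.00° ✓; |BZ| = 27.60 ✓; ∠BZL = 114.3° ✓; |ZL| = 13.30 ✓; ∠(ZL, LP) = 90.00° ✓; |LP| = 25.30 ✓; ∠LPH = 58.50° ✓; |PH| = 10.20 ✓; ∠PHM = 52.20° ✓; |HM| = 16.10 ✗.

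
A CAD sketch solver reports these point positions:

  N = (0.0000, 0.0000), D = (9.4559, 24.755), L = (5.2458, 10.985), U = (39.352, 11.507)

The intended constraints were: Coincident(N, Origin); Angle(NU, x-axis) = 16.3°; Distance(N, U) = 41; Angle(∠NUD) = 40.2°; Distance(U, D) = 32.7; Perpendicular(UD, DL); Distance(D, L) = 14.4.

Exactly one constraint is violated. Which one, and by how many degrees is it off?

Perpendicular(UD, DL) — off by 6.90°.

N = (0.00, 0.00) ✓; NU at 16.30° ✓; |NU| = 41.00 ✓; ∠NUD = 40.20° ✓; |UD| = 32.70 ✓; ∠(UD, DL) = 96.90° ✗; |DL| = 14.40 ✓.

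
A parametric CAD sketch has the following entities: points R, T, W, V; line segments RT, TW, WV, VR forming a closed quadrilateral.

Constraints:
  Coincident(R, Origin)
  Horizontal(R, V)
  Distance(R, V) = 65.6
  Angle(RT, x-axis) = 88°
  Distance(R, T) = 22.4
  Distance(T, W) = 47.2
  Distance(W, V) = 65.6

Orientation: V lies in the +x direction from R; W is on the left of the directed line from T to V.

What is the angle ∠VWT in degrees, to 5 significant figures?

72.825°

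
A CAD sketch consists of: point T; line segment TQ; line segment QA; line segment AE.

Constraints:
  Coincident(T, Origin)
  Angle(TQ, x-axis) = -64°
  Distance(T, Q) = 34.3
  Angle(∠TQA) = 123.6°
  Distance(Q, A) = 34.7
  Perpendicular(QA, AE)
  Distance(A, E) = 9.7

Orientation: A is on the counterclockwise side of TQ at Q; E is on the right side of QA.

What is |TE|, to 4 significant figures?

65.93

T is at the origin; TQ runs at -64.0° with length 34.3, so Q = 34.3·(cos -64.0°, sin -64.0°) = (15.04, -30.83). ∠TQA = 123.6°, so QA runs at -64.0° + (180° − 123.6°) = -7.600° from the x-axis; with |QA| = 34.7, A = Q + 34.7·(cos -7.600°, sin -7.600°) = (49.43, -35.42). QA ⟂ AE; with |AE| = 9.7 on the right of QA, E = A + 9.7·(-0.1323, -0.9912) = (48.15, -45.03). Then |TE| = |E − T| = 65.93.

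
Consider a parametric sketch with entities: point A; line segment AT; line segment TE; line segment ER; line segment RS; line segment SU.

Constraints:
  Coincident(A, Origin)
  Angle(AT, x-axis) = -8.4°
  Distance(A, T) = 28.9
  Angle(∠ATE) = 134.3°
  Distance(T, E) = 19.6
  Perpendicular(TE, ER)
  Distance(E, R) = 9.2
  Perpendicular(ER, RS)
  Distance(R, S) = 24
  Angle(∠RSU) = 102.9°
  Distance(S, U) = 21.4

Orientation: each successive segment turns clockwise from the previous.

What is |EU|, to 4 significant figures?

31.05

A is at the origin; AT runs at -8.4° with length 28.9, so T = (28.59, -4.222). ∠ATE = 134.3° gives TE at -54.10° from the x-axis; with |TE| = 19.6, E = (40.08, -20.10). TE ⟂ ER, so ER runs at -144.1°; with |ER| = 9.2, R = (32.63, -25.49). The perpendicularity gives RS at right angles to ER, so RS runs at 125.9°; with |RS| = 24.0, S = (18.56, -6.052). ∠RSU = 102.9° gives SU at 48.80° from the x-axis; with |SU| = 21.4, U = (32.65, 10.05). Then |EU| = |U − E| = 31.05.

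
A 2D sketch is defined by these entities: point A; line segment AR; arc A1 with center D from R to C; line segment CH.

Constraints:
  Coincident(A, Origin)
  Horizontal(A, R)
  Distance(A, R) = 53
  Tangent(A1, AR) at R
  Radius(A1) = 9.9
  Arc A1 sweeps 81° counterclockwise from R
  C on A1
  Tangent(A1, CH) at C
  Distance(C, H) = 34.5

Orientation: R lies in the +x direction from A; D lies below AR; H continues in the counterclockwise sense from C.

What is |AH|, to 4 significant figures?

56.84

A is at the origin; A and R share the same y with |AR| = 53.0 and R on the +x side, so R = (53.00, 0.000). Since A1 is tangent to AR there, DR ⟂ AR, so D = R + (0, -9.9) = (53.00, -9.900). On A1, R sits at bearing 90° from D; an 81° counterclockwise sweep puts C at bearing 171°, so C = D + 9.9·(cos 171°, sin 171°) = (43.22, -8.351). The tangent condition forces DC to be normal to CH, so CH runs along (−sin 171°, cos 171°); with |CH| = 34.5, H = (37.82, -42.43). Then |AH| = |H − A| = 56.84.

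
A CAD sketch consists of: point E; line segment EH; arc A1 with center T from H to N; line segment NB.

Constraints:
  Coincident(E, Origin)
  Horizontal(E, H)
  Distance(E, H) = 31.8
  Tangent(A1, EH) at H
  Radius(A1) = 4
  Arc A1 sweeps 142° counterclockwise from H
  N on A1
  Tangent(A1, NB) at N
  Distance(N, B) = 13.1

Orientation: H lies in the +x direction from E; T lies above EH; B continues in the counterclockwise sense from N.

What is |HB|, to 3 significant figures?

17.1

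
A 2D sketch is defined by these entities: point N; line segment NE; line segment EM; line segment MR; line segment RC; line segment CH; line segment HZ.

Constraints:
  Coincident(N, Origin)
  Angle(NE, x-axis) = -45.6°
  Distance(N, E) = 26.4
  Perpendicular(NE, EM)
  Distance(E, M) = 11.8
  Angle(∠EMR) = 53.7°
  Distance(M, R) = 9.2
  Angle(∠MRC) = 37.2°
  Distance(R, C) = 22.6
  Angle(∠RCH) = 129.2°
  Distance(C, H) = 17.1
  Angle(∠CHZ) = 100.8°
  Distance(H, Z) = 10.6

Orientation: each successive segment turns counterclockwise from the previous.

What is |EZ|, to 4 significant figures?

33.56

N is at the origin; NE runs at -45.6° with length 26.4, so E = (18.47, -18.86). NE is perpendicular to EM, so EM runs at 44.40°; with |EM| = 11.8, M = (26.90, -10.61). ∠EMR = 53.7° gives MR at 170.7° from the x-axis; with |MR| = 9.2, R = (17.82, -9.119). ∠MRC = 37.2° gives RC at -46.50° from the x-axis; with |RC| = 22.6, C = (33.38, -25.51). ∠RCH = 129.2° gives CH at 4.300° from the x-axis; with |CH| = 17.1, H = (50.43, -24.23). ∠CHZ = 100.8° gives HZ at 83.50° from the x-axis; with |HZ| = 10.6, Z = (51.63, -13.70). Then |EZ| = |Z − E| = 33.56.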